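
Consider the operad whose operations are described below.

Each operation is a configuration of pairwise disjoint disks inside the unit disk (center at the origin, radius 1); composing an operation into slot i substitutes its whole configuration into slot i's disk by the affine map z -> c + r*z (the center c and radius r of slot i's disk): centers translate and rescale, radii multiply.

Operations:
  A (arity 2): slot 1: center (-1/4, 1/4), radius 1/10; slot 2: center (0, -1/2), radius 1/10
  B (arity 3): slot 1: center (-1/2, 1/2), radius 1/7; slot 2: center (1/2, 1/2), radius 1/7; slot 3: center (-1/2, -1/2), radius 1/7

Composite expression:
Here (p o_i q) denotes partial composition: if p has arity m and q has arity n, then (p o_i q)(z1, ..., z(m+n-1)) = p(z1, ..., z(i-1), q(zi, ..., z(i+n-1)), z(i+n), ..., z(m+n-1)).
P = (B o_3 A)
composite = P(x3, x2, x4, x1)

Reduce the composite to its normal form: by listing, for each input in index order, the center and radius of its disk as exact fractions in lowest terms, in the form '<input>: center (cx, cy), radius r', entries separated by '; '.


Only the slot chain above each x matters under B; compose those maps.
x3 passes through 1 substitution, ending at center (-1/2, 1/2), radius 1/7
x2 passes through 1 substitution, ending at center (1/2, 1/2), radius 1/7
x4 passes through 2 substitutions, ending at center (-15/28, -13/28), radius 1/70
x1 passes through 2 substitutions, ending at center (-1/2, -4/7), radius 1/70

x1: center (-1/2, -4/7), radius 1/70; x2: center (1/2, 1/2), radius 1/7; x3: center (-1/2, 1/2), radius 1/7; x4: center (-15/28, -13/28), radius 1/70


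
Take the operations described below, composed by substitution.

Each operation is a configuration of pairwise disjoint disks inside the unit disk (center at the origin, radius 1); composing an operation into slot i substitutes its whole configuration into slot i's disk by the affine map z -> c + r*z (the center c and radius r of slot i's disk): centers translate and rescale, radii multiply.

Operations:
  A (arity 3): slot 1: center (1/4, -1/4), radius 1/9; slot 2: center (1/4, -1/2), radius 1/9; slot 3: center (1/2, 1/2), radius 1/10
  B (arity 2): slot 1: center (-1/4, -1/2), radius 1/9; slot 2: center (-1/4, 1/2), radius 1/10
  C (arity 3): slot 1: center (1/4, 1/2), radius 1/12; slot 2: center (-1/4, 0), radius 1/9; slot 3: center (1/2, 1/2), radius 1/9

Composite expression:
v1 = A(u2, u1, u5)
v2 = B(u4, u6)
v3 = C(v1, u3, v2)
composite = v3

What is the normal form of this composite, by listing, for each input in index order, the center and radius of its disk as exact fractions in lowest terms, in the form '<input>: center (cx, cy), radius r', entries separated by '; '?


Each u-disk chains the slot maps above it in C; radii multiply.
u2 passes through 2 substitutions, ending at center (13/48, 23/48), radius 1/108
u1 passes through 2 substitutions, ending at center (13/48, 11/24), radius 1/108
u5 passes through 2 substitutions, ending at center (7/24, 13/24), radius 1/120
u3 passes through 1 substitution, ending at center (-1/4, 0), radius 1/9
u4 passes through 2 substitutions, ending at center (17/36, 4/9), radius 1/81
u6 passes through 2 substitutions, ending at center (17/36, 5/9), radius 1/90

u1: center (13/48, 11/24), radius 1/108; u2: center (13/48, 23/48), radius 1/108; u3: center (-1/4, 0), radius 1/9; u4: center (17/36, 4/9), radius 1/81; u5: center (7/24, 13/24), radius 1/120; u6: center (17/36, 5/9), radius 1/90


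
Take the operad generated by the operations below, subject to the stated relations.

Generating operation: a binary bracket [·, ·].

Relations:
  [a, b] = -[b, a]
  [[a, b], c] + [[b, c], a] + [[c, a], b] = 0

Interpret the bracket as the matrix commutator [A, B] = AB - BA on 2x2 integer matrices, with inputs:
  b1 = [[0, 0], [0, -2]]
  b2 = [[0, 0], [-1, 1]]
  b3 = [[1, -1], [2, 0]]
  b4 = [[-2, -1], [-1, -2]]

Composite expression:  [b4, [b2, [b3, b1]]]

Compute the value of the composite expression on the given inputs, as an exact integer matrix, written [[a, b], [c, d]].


[b3, b1] = [[0, 2], [4, 0]]
[b2, [b3, b1]] = [[2, -2], [4, -2]]
[b4, [b2, [b3, b1]]] = [[-6, 4], [-4, 6]]

[[-6, 4], [-4, 6]]


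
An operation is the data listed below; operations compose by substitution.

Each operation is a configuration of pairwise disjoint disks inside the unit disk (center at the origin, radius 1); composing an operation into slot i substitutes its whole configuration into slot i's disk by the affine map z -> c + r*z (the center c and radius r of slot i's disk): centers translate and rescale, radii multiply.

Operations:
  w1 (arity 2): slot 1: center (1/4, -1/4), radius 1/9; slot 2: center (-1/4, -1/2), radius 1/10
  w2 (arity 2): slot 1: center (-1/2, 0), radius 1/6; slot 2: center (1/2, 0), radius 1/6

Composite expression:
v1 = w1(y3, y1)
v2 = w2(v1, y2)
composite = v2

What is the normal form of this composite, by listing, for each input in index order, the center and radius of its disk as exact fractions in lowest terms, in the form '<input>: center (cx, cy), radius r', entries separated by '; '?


Each y-disk chains the slot maps above it in w2; radii multiply.
input y3: composing its 2 substitution steps yields center (-11/24, -1/24), radius 1/54
input y1: composing its 2 substitution steps yields center (-13/24, -1/12), radius 1/60
input y2: composing its 1 substitution step yields center (1/2, 0), radius 1/6

y1: center (-13/24, -1/12), radius 1/60; y2: center (1/2, 0), radius 1/6; y3: center (-11/24, -1/24), radius 1/54


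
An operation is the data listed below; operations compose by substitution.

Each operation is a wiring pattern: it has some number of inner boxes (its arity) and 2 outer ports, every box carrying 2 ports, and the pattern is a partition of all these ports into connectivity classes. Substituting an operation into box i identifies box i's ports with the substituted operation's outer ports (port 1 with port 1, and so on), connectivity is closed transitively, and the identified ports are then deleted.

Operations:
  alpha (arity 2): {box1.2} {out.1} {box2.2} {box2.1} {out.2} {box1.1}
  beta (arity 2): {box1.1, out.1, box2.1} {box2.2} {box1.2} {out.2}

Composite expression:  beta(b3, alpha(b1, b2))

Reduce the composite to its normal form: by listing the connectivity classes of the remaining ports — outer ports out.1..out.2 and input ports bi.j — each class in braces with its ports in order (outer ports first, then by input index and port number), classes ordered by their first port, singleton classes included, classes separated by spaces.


{out.1, b3.1} {out.2} {b1.1} {b1.2} {b2.1} {b2.2} {b3.2}

Connectivity passes through glued beta-boundaries; trace each wire chain.
after alpha, the pattern on (b1, b2) reads {out.1} {out.2} {b1.1} {b1.2} {b2.1} {b2.2} (out.j = its outer ports)
after beta, the pattern on (b3, b1, b2) reads {out.1, b3.1} {out.2} {b1.1} {b1.2} {b2.1} {b2.2} {b3.2} (out.j = its outer ports)


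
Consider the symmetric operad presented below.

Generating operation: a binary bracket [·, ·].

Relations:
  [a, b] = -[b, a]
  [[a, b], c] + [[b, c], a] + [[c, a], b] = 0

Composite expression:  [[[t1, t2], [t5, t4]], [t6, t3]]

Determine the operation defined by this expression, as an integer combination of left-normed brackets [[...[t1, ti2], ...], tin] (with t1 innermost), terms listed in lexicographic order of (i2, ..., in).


A multilinear Lie element is pinned by t1-initial words (t1 innermost).
Composite bracket: [[[t1, t2], [t5, t4]], [t6, t3]]
Full expansion: 32 signed words from ab - ba (2^5 = 32).
Only words starting with t1 matter:
  t1t2t4t5t3t6 (sign +1) contributes +[[[[[t1, t2], t4], t5], t3], t6]
  t1t2t4t5t6t3 (sign -1) contributes -[[[[[t1, t2], t4], t5], t6], t3]
  t1t2t5t4t3t6 (sign -1) contributes -[[[[[t1, t2], t5], t4], t3], t6]
  t1t2t5t4t6t3 (sign +1) contributes +[[[[[t1, t2], t5], t4], t6], t3]

[[[[[t1, t2], t4], t5], t3], t6] - [[[[[t1, t2], t4], t5], t6], t3] - [[[[[t1, t2], t5], t4], t3], t6] + [[[[[t1, t2], t5], t4], t6], t3]


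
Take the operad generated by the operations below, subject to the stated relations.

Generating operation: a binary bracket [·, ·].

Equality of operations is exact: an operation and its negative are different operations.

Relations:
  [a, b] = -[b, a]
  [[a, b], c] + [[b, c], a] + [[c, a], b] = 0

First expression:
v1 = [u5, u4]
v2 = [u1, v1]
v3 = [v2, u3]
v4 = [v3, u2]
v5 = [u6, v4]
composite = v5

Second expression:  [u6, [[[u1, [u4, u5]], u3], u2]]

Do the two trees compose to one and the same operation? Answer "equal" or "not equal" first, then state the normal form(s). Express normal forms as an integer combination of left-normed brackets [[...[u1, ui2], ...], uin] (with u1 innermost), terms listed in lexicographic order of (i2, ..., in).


The first expression reduces to [[[[[u1, u4], u5], u3], u2], u6] - [[[[[u1, u5], u4], u3], u2], u6]
The second expression reduces to -[[[[[u1, u4], u5], u3], u2], u6] + [[[[[u1, u5], u4], u3], u2], u6]
Different reductions; not equal.

not equal; first: [[[[[u1, u4], u5], u3], u2], u6] - [[[[[u1, u5], u4], u3], u2], u6]; second: -[[[[[u1, u4], u5], u3], u2], u6] + [[[[[u1, u5], u4], u3], u2], u6]


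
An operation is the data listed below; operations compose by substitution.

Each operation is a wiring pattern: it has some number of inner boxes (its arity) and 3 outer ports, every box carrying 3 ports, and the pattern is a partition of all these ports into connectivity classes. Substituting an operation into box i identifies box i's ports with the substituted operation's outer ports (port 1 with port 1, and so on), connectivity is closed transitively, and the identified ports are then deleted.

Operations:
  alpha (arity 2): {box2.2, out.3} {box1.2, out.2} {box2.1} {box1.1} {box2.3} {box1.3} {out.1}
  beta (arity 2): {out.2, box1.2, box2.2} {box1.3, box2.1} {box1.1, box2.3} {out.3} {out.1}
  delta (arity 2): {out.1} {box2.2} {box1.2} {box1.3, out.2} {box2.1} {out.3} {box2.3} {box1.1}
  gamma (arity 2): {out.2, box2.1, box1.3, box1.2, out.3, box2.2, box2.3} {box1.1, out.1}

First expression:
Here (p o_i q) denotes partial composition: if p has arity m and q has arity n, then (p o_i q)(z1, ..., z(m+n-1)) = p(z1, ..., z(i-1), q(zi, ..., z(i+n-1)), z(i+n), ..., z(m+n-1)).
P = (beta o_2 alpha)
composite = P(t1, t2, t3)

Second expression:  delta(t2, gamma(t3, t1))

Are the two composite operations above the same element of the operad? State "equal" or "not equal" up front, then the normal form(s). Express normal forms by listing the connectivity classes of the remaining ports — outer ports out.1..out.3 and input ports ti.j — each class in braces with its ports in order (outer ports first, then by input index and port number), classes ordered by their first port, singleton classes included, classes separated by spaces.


not equal — first {out.1} {out.2, t1.2, t2.2} {out.3} {t1.1, t3.2} {t1.3} {t2.1} {t2.3} {t3.1} {t3.3}, second {out.1} {out.2, t2.3} {out.3} {t1.1, t1.2, t1.3, t3.2, t3.3} {t2.1} {t2.2} {t3.1}

Reducing the first expression gives {out.1} {out.2, t1.2, t2.2} {out.3} {t1.1, t3.2} {t1.3} {t2.1} {t2.3} {t3.1} {t3.3}
Reducing the second expression gives {out.1} {out.2, t2.3} {out.3} {t1.1, t1.2, t1.3, t3.2, t3.3} {t2.1} {t2.2} {t3.1}
The forms do not match — not equal.


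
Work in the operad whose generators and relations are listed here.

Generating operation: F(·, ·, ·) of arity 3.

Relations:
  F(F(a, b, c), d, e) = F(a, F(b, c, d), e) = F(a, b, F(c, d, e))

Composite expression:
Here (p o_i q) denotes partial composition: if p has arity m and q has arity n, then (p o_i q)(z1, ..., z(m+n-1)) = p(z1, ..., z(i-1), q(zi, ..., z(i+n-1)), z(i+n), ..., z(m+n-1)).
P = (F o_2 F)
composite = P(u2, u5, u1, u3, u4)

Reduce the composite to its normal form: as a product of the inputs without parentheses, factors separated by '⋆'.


u2 ⋆ u5 ⋆ u1 ⋆ u3 ⋆ u4

All parenthesizations of F agree; list the u-inputs left to right.
F(u5, u1, u3) collapses to u5 ⋆ u1 ⋆ u3
F(u2, F(u5, u1, u3), u4) collapses to u2 ⋆ u5 ⋆ u1 ⋆ u3 ⋆ u4


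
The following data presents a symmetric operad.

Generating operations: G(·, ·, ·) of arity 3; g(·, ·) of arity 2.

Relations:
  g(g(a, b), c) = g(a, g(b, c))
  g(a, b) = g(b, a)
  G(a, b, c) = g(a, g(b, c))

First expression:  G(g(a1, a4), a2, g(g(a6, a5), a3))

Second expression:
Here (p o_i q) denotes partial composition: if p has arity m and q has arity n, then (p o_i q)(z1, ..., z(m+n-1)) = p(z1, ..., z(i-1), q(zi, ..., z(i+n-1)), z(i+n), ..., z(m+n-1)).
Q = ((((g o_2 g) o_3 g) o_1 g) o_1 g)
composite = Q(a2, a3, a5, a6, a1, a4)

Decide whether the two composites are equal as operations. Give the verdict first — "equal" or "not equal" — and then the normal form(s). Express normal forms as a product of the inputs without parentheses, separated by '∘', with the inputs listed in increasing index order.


In normal form, the first expression is a1 ∘ a2 ∘ a3 ∘ a4 ∘ a5 ∘ a6
In normal form, the second expression is a1 ∘ a2 ∘ a3 ∘ a4 ∘ a5 ∘ a6
Both agree, so they are equal.

equal — both sides give a1 ∘ a2 ∘ a3 ∘ a4 ∘ a5 ∘ a6


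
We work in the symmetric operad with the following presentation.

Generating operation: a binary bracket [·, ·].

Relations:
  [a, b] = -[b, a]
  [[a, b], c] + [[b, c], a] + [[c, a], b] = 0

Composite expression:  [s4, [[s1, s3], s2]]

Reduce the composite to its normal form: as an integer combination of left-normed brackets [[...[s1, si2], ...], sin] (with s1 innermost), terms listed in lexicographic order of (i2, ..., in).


-[[[s1, s3], s2], s4]

In the tensor algebra, words opening s1 carry the s1-anchored form.
Composite bracket: [s4, [[s1, s3], s2]]
Under [a, b] = ab - ba we get 8 signed associative words (2^3 = 8).
Keep just the words that open with s1:
  sign of s1s3s2s4 is -1, so it contributes -[[[s1, s3], s2], s4]


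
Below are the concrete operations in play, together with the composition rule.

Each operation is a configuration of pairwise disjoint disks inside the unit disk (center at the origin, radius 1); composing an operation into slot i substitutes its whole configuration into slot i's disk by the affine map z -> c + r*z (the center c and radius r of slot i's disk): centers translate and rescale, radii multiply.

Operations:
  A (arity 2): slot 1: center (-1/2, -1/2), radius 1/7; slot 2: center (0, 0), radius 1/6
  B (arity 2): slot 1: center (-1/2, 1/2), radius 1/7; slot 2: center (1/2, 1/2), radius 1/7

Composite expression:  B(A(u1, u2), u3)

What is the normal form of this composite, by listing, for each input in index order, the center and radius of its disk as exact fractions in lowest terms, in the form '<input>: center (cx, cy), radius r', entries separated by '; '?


u1: center (-4/7, 3/7), radius 1/49; u2: center (-1/2, 1/2), radius 1/42; u3: center (1/2, 1/2), radius 1/7

Follow each u-input down from B: c' goes to c + r*c', radius to r*r'.
input u1: composing its 2 substitution steps yields center (-4/7, 3/7), radius 1/49
input u2: composing its 2 substitution steps yields center (-1/2, 1/2), radius 1/42
input u3: composing its 1 substitution step yields center (1/2, 1/2), radius 1/7


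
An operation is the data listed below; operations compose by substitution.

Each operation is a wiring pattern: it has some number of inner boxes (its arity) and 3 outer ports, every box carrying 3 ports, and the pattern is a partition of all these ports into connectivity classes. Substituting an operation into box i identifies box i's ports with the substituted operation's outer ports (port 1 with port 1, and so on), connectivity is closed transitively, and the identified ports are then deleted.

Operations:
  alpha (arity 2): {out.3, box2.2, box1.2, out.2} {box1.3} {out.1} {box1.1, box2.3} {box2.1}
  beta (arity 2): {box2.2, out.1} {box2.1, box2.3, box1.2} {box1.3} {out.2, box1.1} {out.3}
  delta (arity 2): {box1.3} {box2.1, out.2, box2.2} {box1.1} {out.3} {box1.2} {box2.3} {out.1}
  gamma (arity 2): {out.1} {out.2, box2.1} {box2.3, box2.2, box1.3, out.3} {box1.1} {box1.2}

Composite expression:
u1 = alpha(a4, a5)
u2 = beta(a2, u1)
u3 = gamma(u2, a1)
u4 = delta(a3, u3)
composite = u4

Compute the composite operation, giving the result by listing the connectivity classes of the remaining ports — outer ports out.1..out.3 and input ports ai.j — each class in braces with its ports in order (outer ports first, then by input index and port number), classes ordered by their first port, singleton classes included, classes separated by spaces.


{out.1} {out.2, a1.1} {out.3} {a1.2, a1.3} {a2.1} {a2.2, a4.2, a5.2} {a2.3} {a3.1} {a3.2} {a3.3} {a4.1, a5.3} {a4.3} {a5.1}

Reachability decides: close wires over delta-identified ports.
the subtree at alpha composes to {out.1} {out.2, out.3, a4.2, a5.2} {a4.1, a5.3} {a4.3} {a5.1} on (a4, a5); out.j = own outer ports
the subtree at beta composes to {out.1, a2.2, a4.2, a5.2} {out.2, a2.1} {out.3} {a2.3} {a4.1, a5.3} {a4.3} {a5.1} on (a2, a4, a5); out.j = own outer ports
the subtree at gamma composes to {out.1} {out.2, a1.1} {out.3, a1.2, a1.3} {a2.1} {a2.2, a4.2, a5.2} {a2.3} {a4.1, a5.3} {a4.3} {a5.1} on (a2, a4, a5, a1); out.j = own outer ports
the subtree at delta composes to {out.1} {out.2, a1.1} {out.3} {a1.2, a1.3} {a2.1} {a2.2, a4.2, a5.2} {a2.3} {a3.1} {a3.2} {a3.3} {a4.1, a5.3} {a4.3} {a5.1} on (a3, a2, a4, a5, a1); out.j = own outer ports


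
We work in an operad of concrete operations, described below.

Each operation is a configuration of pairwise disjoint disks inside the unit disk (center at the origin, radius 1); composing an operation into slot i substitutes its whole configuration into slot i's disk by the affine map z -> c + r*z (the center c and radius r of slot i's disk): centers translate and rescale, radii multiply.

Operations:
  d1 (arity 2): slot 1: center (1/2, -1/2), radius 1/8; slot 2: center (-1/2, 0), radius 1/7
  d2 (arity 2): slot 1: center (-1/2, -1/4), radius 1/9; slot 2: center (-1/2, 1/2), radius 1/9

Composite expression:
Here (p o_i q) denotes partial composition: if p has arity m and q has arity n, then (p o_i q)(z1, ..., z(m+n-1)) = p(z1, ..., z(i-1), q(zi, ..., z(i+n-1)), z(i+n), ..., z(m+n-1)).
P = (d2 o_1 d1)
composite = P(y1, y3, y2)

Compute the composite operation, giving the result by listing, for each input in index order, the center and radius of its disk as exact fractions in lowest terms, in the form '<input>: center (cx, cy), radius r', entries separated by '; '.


y1: center (-4/9, -11/36), radius 1/72; y2: center (-1/2, 1/2), radius 1/9; y3: center (-5/9, -1/4), radius 1/63

Follow each y-input down from d2: c' goes to c + r*c', radius to r*r'.
tracing y1 down its 2-map path: center (-4/9, -11/36), radius 1/72
tracing y3 down its 2-map path: center (-5/9, -1/4), radius 1/63
tracing y2 down its 1-map path: center (-1/2, 1/2), radius 1/9


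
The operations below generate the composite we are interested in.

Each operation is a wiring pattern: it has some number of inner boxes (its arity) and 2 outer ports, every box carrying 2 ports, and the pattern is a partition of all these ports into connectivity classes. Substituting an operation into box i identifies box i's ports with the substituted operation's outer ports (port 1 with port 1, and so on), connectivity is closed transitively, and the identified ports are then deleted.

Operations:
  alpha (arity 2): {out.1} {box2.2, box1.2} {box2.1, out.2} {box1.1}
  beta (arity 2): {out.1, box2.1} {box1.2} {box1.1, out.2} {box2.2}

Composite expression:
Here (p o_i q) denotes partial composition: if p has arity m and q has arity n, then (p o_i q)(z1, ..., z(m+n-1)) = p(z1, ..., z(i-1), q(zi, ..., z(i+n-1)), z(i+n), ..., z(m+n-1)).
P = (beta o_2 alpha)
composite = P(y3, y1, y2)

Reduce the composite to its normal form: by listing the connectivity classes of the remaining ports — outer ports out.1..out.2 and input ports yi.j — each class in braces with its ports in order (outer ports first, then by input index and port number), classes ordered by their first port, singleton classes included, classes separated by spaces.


{out.1} {out.2, y3.1} {y1.1} {y1.2, y2.2} {y2.1} {y3.2}

Substituting into beta glues patterns; closure does the rest.
alpha over (y1, y2) gives {out.1} {out.2, y2.1} {y1.1} {y1.2, y2.2}, out.j being that stage's outer ports
beta over (y3, y1, y2) gives {out.1} {out.2, y3.1} {y1.1} {y1.2, y2.2} {y2.1} {y3.2}, out.j being that stage's outer ports


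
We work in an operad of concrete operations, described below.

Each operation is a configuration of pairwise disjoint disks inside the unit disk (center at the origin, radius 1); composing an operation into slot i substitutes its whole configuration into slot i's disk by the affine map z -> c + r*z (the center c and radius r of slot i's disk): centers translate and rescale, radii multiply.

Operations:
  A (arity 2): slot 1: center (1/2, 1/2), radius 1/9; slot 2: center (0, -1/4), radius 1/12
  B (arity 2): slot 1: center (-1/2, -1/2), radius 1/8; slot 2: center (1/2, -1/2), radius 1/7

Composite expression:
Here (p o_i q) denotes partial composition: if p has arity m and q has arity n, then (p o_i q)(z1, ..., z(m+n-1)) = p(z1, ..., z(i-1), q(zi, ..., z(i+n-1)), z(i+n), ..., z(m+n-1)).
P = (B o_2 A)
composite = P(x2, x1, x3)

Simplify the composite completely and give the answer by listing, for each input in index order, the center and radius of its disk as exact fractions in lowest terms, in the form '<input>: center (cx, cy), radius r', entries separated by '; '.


x1: center (4/7, -3/7), radius 1/63; x2: center (-1/2, -1/2), radius 1/8; x3: center (1/2, -15/28), radius 1/84

Nesting under B composes maps z -> c + r*z down each x-path.
tracing x2 down its 1-map path: center (-1/2, -1/2), radius 1/8
tracing x1 down its 2-map path: center (4/7, -3/7), radius 1/63
tracing x3 down its 2-map path: center (1/2, -15/28), radius 1/84


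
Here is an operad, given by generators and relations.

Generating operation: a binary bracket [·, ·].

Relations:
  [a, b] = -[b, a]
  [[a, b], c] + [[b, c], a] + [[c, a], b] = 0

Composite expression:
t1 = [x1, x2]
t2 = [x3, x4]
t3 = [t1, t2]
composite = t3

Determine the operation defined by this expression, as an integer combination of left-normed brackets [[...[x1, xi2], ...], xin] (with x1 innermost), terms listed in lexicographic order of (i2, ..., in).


Left-normed coefficients sit on the x1-initial expansion words.
Composite bracket: [[x1, x2], [x3, x4]]
Applying ab - ba throughout gives 8 signed words (2^3 = 8).
Only words starting with x1 matter:
  word x1x2x3x4 has sign +1, contributing +[[[x1, x2], x3], x4]
  word x1x2x4x3 has sign -1, contributing -[[[x1, x2], x4], x3]

[[[x1, x2], x3], x4] - [[[x1, x2], x4], x3]


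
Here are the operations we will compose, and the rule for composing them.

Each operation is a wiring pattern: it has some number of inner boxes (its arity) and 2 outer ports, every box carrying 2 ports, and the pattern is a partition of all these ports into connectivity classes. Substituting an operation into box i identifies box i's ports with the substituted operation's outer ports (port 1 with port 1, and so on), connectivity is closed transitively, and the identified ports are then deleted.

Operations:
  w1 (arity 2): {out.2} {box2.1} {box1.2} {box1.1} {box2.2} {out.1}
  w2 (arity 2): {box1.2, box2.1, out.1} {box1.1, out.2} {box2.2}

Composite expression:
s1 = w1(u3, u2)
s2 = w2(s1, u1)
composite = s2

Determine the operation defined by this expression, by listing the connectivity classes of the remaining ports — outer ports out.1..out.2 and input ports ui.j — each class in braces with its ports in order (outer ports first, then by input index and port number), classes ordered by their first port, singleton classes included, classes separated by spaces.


{out.1, u1.1} {out.2} {u1.2} {u2.1} {u2.2} {u3.1} {u3.2}

Treat the ports identified at w2 as solder joints: merge, then drop.
w1 over (u3, u2) gives {out.1} {out.2} {u2.1} {u2.2} {u3.1} {u3.2}, out.j being that stage's outer ports
w2 over (u3, u2, u1) gives {out.1, u1.1} {out.2} {u1.2} {u2.1} {u2.2} {u3.1} {u3.2}, out.j being that stage's outer ports


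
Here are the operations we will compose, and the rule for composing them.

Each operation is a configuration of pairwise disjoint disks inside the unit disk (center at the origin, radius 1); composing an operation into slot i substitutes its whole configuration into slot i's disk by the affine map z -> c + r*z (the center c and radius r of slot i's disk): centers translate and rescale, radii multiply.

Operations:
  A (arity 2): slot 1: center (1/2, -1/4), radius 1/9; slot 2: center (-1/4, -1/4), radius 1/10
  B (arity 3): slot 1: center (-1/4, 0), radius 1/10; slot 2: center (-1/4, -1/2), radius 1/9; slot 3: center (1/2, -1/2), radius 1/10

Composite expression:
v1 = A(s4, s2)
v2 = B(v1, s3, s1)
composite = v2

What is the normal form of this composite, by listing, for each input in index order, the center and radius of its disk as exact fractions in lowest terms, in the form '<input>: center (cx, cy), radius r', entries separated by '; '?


s1: center (1/2, -1/2), radius 1/10; s2: center (-11/40, -1/40), radius 1/100; s3: center (-1/4, -1/2), radius 1/9; s4: center (-1/5, -1/40), radius 1/90

Affine substitution under B: radii multiply and s-centers shift.
tracing s4 down its 2-map path: center (-1/5, -1/40), radius 1/90
tracing s2 down its 2-map path: center (-11/40, -1/40), radius 1/100
tracing s3 down its 1-map path: center (-1/4, -1/2), radius 1/9
tracing s1 down its 1-map path: center (1/2, -1/2), radius 1/10


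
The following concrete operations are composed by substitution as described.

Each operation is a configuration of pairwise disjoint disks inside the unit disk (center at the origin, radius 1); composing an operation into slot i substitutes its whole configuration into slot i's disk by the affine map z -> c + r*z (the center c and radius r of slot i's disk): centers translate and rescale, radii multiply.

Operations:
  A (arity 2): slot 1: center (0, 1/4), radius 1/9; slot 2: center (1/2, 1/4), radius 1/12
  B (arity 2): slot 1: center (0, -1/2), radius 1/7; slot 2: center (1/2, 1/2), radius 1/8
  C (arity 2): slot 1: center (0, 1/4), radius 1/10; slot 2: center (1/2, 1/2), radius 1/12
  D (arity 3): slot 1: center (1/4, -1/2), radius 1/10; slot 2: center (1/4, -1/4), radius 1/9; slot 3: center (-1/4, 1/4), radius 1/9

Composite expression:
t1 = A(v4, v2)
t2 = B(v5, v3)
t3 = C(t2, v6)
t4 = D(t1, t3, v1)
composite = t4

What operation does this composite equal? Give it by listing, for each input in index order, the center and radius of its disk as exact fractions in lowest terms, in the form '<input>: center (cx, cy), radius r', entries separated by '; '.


v1: center (-1/4, 1/4), radius 1/9; v2: center (3/10, -19/40), radius 1/120; v3: center (23/90, -13/60), radius 1/720; v4: center (1/4, -19/40), radius 1/90; v5: center (1/4, -41/180), radius 1/630; v6: center (11/36, -7/36), radius 1/108


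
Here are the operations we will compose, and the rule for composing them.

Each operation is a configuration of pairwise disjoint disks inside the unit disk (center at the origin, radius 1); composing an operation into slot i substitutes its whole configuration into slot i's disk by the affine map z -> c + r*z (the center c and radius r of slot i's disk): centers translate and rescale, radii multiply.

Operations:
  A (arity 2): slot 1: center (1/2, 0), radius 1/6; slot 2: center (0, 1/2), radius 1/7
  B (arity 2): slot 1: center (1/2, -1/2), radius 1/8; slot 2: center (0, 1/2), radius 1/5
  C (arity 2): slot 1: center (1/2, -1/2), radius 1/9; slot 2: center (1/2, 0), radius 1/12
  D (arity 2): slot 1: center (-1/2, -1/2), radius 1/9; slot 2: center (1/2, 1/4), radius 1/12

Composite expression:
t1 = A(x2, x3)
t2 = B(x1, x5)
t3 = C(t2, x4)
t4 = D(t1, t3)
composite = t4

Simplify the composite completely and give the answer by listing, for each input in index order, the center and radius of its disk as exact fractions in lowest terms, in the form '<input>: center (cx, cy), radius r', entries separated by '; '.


x1: center (59/108, 11/54), radius 1/864; x2: center (-4/9, -1/2), radius 1/54; x3: center (-1/2, -4/9), radius 1/63; x4: center (13/24, 1/4), radius 1/144; x5: center (13/24, 23/108), radius 1/540

Nesting under D composes maps z -> c + r*z down each x-path.
input x2: applying the 2 nested substitutions gives center (-4/9, -1/2), radius 1/54
input x3: applying the 2 nested substitutions gives center (-1/2, -4/9), radius 1/63
input x1: applying the 3 nested substitutions gives center (59/108, 11/54), radius 1/864
input x5: applying the 3 nested substitutions gives center (13/24, 23/108), radius 1/540
input x4: applying the 2 nested substitutions gives center (13/24, 1/4), radius 1/144


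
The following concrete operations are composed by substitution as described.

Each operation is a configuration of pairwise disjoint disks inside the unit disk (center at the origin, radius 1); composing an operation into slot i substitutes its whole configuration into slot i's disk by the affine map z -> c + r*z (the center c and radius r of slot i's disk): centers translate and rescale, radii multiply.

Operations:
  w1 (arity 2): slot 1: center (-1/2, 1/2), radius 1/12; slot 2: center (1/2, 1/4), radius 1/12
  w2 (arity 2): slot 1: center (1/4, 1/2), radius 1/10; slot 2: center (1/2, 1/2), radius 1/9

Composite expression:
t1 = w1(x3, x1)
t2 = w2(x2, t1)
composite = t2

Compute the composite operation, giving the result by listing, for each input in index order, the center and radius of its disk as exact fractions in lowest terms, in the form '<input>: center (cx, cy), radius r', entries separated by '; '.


Affine substitution under w2: radii multiply and x-centers shift.
tracing x2 down its 1-map path: center (1/4, 1/2), radius 1/10
tracing x3 down its 2-map path: center (4/9, 5/9), radius 1/108
tracing x1 down its 2-map path: center (5/9, 19/36), radius 1/108

x1: center (5/9, 19/36), radius 1/108; x2: center (1/4, 1/2), radius 1/10; x3: center (4/9, 5/9), radius 1/108


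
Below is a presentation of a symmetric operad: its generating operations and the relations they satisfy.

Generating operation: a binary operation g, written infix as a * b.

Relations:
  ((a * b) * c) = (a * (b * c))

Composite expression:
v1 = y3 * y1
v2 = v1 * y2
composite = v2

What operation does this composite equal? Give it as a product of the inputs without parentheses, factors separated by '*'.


y3 * y1 * y2

Every regrouping of g is equal, so read the y-inputs in written order.
(y3 * y1) unparenthesizes to y3 * y1
((y3 * y1) * y2) unparenthesizes to y3 * y1 * y2


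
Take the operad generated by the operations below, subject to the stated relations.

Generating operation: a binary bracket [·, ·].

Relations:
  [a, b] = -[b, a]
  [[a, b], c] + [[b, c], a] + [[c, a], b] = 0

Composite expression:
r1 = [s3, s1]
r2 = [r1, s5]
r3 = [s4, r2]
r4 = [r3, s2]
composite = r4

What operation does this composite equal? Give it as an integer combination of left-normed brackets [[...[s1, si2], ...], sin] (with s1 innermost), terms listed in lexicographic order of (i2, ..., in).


[[[[s1, s3], s5], s4], s2]

A multilinear Lie element is pinned by s1-initial words (s1 innermost).
Composite bracket: [[s4, [[s3, s1], s5]], s2]
Under [a, b] = ab - ba we get 16 signed associative words (2^4 = 16).
Keep just the words that open with s1:
  sign of s1s3s5s4s2 is +1, so it contributes +[[[[s1, s3], s5], s4], s2]


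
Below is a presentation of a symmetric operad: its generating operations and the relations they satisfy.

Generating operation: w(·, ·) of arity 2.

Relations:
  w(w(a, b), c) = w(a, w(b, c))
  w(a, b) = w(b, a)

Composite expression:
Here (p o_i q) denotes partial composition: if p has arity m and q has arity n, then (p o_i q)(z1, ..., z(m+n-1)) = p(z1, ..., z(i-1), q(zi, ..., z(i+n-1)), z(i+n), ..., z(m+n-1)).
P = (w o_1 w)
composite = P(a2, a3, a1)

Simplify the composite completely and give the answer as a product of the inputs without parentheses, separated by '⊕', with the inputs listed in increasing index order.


a1 ⊕ a2 ⊕ a3

Both nesting and order wash out for w; what remains is which a's occur.
w(a2, a3) collapses to a2 ⊕ a3
w(w(a2, a3), a1) collapses to a2 ⊕ a3 ⊕ a1
rearranged into index order: a1 ⊕ a2 ⊕ a3


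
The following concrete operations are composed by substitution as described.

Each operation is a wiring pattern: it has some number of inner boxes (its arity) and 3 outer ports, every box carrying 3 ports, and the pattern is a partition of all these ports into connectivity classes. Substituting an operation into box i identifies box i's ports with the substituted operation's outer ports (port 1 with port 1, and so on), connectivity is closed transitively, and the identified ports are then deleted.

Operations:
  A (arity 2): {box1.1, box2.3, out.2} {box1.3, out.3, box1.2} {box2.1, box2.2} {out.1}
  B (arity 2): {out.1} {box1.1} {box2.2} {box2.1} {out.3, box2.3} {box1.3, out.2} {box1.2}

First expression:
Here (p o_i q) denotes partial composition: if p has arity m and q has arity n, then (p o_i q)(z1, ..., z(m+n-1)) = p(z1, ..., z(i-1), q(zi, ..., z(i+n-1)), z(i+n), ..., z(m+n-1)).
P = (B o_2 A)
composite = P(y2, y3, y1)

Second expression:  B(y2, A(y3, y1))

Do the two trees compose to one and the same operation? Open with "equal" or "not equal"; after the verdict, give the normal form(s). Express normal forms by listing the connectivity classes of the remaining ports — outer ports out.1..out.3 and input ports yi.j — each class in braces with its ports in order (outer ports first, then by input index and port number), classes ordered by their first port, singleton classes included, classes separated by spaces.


equal — both sides give {out.1} {out.2, y2.3} {out.3, y3.2, y3.3} {y1.1, y1.2} {y1.3, y3.1} {y2.1} {y2.2}

Normal form of the first expression: {out.1} {out.2, y2.3} {out.3, y3.2, y3.3} {y1.1, y1.2} {y1.3, y3.1} {y2.1} {y2.2}
Normal form of the second expression: {out.1} {out.2, y2.3} {out.3, y3.2, y3.3} {y1.1, y1.2} {y1.3, y3.1} {y2.1} {y2.2}
Same normal form: equal.


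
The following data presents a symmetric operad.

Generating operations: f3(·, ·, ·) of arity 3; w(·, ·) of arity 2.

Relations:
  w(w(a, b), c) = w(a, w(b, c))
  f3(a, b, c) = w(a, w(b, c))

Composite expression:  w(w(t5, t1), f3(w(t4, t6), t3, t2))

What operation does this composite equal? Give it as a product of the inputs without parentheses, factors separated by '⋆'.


The w-tree's shape is irrelevant; the t-reading-order decides.
w(t5, t1) reduces to t5 ⋆ t1
w(t4, t6) reduces to t4 ⋆ t6
f3(w(t4, t6), t3, t2) reduces to t4 ⋆ t6 ⋆ t3 ⋆ t2
w(w(t5, t1), f3(w(t4, t6), t3, t2)) reduces to t5 ⋆ t1 ⋆ t4 ⋆ t6 ⋆ t3 ⋆ t2

t5 ⋆ t1 ⋆ t4 ⋆ t6 ⋆ t3 ⋆ t2


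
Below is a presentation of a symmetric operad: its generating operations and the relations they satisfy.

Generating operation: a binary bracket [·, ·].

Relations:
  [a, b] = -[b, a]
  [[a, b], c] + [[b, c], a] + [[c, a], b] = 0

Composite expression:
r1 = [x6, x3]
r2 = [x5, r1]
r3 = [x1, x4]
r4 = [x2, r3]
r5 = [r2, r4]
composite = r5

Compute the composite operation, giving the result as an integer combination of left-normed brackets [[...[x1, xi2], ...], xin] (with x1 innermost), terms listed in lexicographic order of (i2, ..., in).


[[[[[x1, x4], x2], x3], x6], x5] - [[[[[x1, x4], x2], x5], x3], x6] + [[[[[x1, x4], x2], x5], x6], x3] - [[[[[x1, x4], x2], x6], x3], x5]

A multilinear Lie element is pinned by x1-initial words (x1 innermost).
Composite bracket: [[x5, [x6, x3]], [x2, [x1, x4]]]
Under [a, b] = ab - ba we get 32 signed associative words (2^5 = 32).
Words beginning with x1 determine it all:
  the word x1x4x2x3x6x5 carries sign +1 and contributes +[[[[[x1, x4], x2], x3], x6], x5]
  the word x1x4x2x5x3x6 carries sign -1 and contributes -[[[[[x1, x4], x2], x5], x3], x6]
  the word x1x4x2x5x6x3 carries sign +1 and contributes +[[[[[x1, x4], x2], x5], x6], x3]
  the word x1x4x2x6x3x5 carries sign -1 and contributes -[[[[[x1, x4], x2], x6], x3], x5]


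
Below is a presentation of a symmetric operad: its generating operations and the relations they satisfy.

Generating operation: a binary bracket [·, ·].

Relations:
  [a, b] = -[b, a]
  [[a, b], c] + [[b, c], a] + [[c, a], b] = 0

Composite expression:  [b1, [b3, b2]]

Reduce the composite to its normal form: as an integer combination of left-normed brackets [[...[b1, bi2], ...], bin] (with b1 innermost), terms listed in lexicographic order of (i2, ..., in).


-[[b1, b2], b3] + [[b1, b3], b2]

Skip Jacobi rewriting: expand, keep b1-initial words, read off terms.
Composite bracket: [b1, [b3, b2]]
Under [a, b] = ab - ba we get 4 signed associative words (2^2 = 4).
Collect the words opening with b1:
  from b1b2b3, sign -1: term -[[b1, b2], b3]
  from b1b3b2, sign +1: term +[[b1, b3], b2]


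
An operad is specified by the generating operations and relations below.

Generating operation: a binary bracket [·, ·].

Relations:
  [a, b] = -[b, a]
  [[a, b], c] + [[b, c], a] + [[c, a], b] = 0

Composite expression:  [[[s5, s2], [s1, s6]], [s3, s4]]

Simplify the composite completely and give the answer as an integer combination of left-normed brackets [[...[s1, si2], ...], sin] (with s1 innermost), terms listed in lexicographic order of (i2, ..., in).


[[[[[s1, s6], s2], s5], s3], s4] - [[[[[s1, s6], s2], s5], s4], s3] - [[[[[s1, s6], s5], s2], s3], s4] + [[[[[s1, s6], s5], s2], s4], s3]

Antisymmetry and Jacobi reduce to s1-anchored left-normed brackets.
Composite bracket: [[[s5, s2], [s1, s6]], [s3, s4]]
Applying ab - ba throughout gives 32 signed words (2^5 = 32).
Coefficients come from the s1-initial words:
  s1s6s2s5s3s4 (sign +1) contributes +[[[[[s1, s6], s2], s5], s3], s4]
  s1s6s2s5s4s3 (sign -1) contributes -[[[[[s1, s6], s2], s5], s4], s3]
  s1s6s5s2s3s4 (sign -1) contributes -[[[[[s1, s6], s5], s2], s3], s4]
  s1s6s5s2s4s3 (sign +1) contributes +[[[[[s1, s6], s5], s2], s4], s3]


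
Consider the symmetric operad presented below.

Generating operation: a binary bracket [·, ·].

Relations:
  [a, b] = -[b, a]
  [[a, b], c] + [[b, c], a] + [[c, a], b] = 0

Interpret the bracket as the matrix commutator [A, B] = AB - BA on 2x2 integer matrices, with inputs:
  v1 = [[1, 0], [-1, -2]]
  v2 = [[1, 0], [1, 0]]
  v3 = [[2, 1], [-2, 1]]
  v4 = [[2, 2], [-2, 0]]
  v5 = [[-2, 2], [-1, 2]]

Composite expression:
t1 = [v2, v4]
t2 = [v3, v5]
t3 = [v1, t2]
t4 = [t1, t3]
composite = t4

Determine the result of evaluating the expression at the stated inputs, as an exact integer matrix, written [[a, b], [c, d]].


[[-138, -96], [-84, 138]]

[v2, v4] = [[-2, 2], [4, 2]]
[v3, v5] = [[3, 6], [9, -3]]
[v1, [v3, v5]] = [[6, 18], [-33, -6]]
[[v2, v4], [v1, [v3, v5]]] = [[-138, -96], [-84, 138]]


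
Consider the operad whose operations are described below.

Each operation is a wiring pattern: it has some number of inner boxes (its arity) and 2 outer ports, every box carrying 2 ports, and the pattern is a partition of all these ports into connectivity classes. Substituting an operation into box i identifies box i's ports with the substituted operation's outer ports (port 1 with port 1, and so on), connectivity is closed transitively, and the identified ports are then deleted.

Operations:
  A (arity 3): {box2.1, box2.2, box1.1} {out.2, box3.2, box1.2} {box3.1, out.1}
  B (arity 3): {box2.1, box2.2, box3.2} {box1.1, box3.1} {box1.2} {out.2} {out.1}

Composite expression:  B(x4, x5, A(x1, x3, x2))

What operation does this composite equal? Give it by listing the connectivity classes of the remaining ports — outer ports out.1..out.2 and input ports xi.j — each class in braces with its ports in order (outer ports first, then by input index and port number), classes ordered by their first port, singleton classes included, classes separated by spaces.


{out.1} {out.2} {x1.1, x3.1, x3.2} {x1.2, x2.2, x5.1, x5.2} {x2.1, x4.1} {x4.2}

Connectivity passes through glued B-boundaries; trace each wire chain.
through A, on inputs (x1, x3, x2): {out.1, x2.1} {out.2, x1.2, x2.2} {x1.1, x3.1, x3.2} (out.j = stage outer ports)
through B, on inputs (x4, x5, x1, x3, x2): {out.1} {out.2} {x1.1, x3.1, x3.2} {x1.2, x2.2, x5.1, x5.2} {x2.1, x4.1} {x4.2} (out.j = stage outer ports)
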